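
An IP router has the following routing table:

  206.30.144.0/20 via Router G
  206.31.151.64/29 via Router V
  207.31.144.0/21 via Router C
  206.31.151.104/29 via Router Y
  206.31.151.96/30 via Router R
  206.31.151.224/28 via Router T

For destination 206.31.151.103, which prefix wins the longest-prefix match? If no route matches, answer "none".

none

206.31.151.103 is outside every listed prefix and there is no default route.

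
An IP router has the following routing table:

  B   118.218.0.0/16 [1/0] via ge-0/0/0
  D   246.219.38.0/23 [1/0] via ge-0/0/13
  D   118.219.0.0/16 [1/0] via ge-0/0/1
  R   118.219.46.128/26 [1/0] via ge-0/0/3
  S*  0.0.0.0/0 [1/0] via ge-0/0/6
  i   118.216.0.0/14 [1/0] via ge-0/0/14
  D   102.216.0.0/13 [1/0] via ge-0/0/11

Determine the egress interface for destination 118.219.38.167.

Routes whose prefix contains 118.219.38.167:
  0.0.0.0/0 (default, matches everything) -> ge-0/0/6
  118.216.0.0/14 (118.216.0.0 - 118.219.255.255) -> ge-0/0/14
  118.219.0.0/16 (118.219.0.0 - 118.219.255.255) -> ge-0/0/1
More-specific entries that do NOT match:
  118.219.46.128/26 (118.219.46.128 - 118.219.46.191) does not contain 118.219.38.167
  246.219.38.0/23 (246.219.38.0 - 246.219.39.255) does not contain 118.219.38.167
Longest matching prefix is /16 -> interface ge-0/0/1.

ge-0/0/1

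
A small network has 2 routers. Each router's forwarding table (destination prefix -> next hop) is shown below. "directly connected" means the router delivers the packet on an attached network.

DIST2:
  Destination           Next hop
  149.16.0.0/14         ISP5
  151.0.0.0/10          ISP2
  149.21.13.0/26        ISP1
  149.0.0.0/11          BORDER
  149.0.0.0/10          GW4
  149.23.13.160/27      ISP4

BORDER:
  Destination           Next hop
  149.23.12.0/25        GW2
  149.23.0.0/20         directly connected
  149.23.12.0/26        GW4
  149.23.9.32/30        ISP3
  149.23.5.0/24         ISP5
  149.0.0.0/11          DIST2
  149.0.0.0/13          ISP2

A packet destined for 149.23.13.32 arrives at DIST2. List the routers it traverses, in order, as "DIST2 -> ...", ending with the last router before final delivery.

DIST2 -> BORDER

At DIST2: longest match for 149.23.13.32 is 149.0.0.0/11 -> BORDER
At BORDER: longest match for 149.23.13.32 is 149.23.0.0/20 -> directly connected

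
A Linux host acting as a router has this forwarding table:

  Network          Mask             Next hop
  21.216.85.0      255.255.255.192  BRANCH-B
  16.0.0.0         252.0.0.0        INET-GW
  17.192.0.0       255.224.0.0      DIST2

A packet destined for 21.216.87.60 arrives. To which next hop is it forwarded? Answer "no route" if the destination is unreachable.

no route

No entry's prefix contains 21.216.87.60; there is no default route.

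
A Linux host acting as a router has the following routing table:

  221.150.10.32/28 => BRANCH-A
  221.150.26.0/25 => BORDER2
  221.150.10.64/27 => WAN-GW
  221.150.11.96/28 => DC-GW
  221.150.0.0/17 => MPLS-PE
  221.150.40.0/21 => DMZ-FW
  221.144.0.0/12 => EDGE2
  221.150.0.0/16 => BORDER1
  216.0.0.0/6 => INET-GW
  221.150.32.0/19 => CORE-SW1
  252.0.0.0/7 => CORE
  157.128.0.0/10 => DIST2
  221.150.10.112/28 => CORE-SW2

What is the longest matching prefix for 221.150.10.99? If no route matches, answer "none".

221.150.0.0/17

Entries matching 221.150.10.99:
  221.144.0.0/12 (221.144.0.0 - 221.159.255.255)
  221.150.0.0/16 (221.150.0.0 - 221.150.255.255)
  221.150.0.0/17 (221.150.0.0 - 221.150.127.255)
Most specific is 221.150.0.0/17.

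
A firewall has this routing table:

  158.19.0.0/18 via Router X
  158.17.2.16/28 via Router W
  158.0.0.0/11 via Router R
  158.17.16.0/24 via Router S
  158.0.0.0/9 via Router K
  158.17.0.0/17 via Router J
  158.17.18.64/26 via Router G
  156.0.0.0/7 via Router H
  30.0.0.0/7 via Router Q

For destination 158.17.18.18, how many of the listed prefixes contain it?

3

Prefixes containing 158.17.18.18:
  158.0.0.0/9 (158.0.0.0 - 158.127.255.255)
  158.0.0.0/11 (158.0.0.0 - 158.31.255.255)
  158.17.0.0/17 (158.17.0.0 - 158.17.127.255)
Total matching entries: 3.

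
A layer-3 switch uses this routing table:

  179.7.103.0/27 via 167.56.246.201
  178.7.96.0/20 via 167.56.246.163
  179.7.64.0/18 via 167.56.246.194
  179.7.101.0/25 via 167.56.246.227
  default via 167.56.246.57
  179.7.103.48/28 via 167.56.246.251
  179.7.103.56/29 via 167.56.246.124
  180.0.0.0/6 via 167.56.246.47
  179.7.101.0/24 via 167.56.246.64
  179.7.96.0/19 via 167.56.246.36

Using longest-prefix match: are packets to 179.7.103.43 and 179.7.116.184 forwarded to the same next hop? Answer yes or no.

yes

179.7.103.43: longest match 179.7.96.0/19 -> 167.56.246.36
179.7.116.184: longest match 179.7.96.0/19 -> 167.56.246.36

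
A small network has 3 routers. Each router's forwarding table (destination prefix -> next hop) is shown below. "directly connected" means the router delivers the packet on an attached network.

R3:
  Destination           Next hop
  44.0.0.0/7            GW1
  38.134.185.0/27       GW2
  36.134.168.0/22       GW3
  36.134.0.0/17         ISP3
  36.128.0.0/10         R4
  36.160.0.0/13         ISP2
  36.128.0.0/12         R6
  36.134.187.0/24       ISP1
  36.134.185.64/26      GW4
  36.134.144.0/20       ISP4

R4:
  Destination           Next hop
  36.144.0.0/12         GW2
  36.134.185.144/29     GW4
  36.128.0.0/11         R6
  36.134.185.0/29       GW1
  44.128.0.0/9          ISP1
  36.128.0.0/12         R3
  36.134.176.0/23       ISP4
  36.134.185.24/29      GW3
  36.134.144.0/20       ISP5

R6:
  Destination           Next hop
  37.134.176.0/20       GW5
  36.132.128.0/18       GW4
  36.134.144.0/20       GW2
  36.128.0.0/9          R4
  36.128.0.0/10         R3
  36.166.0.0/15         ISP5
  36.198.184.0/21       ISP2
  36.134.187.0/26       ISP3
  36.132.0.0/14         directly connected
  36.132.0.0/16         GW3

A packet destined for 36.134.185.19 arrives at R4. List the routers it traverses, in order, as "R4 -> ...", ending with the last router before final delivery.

At R4: longest match for 36.134.185.19 is 36.128.0.0/12 -> R3
At R3: longest match for 36.134.185.19 is 36.128.0.0/12 -> R6
At R6: longest match for 36.134.185.19 is 36.132.0.0/14 -> directly connected

R4 -> R3 -> R6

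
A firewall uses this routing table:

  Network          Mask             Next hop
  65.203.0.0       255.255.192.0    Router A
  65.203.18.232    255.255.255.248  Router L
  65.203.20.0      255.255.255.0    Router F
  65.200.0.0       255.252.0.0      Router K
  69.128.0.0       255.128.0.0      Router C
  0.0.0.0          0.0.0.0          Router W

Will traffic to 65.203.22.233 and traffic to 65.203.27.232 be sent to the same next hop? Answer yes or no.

65.203.22.233: longest match 65.203.0.0/18 -> Router A
65.203.27.232: longest match 65.203.0.0/18 -> Router A

yes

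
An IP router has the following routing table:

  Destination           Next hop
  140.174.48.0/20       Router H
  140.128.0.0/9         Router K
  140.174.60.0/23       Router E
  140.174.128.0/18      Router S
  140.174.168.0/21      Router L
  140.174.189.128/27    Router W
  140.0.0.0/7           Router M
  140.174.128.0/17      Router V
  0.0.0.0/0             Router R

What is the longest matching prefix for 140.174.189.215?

140.174.128.0/18

Entries matching 140.174.189.215:
  0.0.0.0/0 (default, matches everything)
  140.0.0.0/7 (140.0.0.0 - 141.255.255.255)
  140.128.0.0/9 (140.128.0.0 - 140.255.255.255)
  140.174.128.0/17 (140.174.128.0 - 140.174.255.255)
  140.174.128.0/18 (140.174.128.0 - 140.174.191.255)
Most specific is 140.174.128.0/18.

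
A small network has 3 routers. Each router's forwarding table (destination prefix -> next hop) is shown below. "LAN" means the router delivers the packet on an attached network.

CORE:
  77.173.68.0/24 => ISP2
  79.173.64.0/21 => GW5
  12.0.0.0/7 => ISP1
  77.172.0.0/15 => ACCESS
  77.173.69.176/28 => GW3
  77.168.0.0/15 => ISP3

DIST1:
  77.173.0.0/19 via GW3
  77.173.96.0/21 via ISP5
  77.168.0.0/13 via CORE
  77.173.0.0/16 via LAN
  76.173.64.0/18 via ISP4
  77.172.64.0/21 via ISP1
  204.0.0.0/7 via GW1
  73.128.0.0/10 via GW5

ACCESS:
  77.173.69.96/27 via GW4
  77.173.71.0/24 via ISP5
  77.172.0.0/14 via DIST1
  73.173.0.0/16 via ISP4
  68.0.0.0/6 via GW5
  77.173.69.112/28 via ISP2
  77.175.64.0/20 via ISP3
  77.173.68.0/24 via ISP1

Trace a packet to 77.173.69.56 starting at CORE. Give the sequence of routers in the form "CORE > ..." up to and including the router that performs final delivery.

CORE > ACCESS > DIST1

At CORE: longest match for 77.173.69.56 is 77.172.0.0/15 -> ACCESS
At ACCESS: longest match for 77.173.69.56 is 77.172.0.0/14 -> DIST1
At DIST1: longest match for 77.173.69.56 is 77.173.0.0/16 -> LAN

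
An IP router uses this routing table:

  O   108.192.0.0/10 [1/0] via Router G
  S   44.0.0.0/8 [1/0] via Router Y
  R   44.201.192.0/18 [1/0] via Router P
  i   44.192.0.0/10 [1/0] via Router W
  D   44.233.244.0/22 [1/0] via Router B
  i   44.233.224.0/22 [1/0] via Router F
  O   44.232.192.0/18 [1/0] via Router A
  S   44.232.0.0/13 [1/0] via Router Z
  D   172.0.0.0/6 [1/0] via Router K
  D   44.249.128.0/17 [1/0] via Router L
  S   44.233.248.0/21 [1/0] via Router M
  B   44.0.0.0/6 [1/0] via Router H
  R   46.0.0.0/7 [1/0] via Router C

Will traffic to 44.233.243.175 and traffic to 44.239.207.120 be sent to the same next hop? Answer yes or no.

44.233.243.175: longest match 44.232.0.0/13 -> Router Z
44.239.207.120: longest match 44.232.0.0/13 -> Router Z

yes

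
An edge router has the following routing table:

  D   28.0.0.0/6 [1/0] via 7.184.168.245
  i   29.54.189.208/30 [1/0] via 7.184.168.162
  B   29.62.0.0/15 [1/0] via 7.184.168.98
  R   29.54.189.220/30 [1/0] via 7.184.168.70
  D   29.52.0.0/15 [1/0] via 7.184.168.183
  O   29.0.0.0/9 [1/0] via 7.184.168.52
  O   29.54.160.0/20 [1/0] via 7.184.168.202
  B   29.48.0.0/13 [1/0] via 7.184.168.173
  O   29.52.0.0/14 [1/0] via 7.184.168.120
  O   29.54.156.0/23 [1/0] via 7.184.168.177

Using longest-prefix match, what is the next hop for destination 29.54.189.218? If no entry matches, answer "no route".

Routes whose prefix contains 29.54.189.218:
  28.0.0.0/6 (28.0.0.0 - 31.255.255.255) -> 7.184.168.245
  29.0.0.0/9 (29.0.0.0 - 29.127.255.255) -> 7.184.168.52
  29.48.0.0/13 (29.48.0.0 - 29.55.255.255) -> 7.184.168.173
  29.52.0.0/14 (29.52.0.0 - 29.55.255.255) -> 7.184.168.120
More-specific entries that do NOT match:
  29.54.189.208/30 (29.54.189.208 - 29.54.189.211) does not contain 29.54.189.218
  29.54.189.220/30 (29.54.189.220 - 29.54.189.223) does not contain 29.54.189.218
  29.54.156.0/23 (29.54.156.0 - 29.54.157.255) does not contain 29.54.189.218
  29.54.160.0/20 (29.54.160.0 - 29.54.175.255) does not contain 29.54.189.218
  29.62.0.0/15 (29.62.0.0 - 29.63.255.255) does not contain 29.54.189.218
  29.52.0.0/15 (29.52.0.0 - 29.53.255.255) does not contain 29.54.189.218
Longest matching prefix is /14 -> next hop 7.184.168.120.

7.184.168.120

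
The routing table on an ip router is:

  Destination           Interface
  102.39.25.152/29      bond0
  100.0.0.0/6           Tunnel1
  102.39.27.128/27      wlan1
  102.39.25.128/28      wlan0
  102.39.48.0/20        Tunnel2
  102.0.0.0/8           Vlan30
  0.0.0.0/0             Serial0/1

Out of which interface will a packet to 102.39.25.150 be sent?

Vlan30

Routes whose prefix contains 102.39.25.150:
  0.0.0.0/0 (default, matches everything) -> Serial0/1
  100.0.0.0/6 (100.0.0.0 - 103.255.255.255) -> Tunnel1
  102.0.0.0/8 (102.0.0.0 - 102.255.255.255) -> Vlan30
More-specific entries that do NOT match:
  102.39.25.152/29 (102.39.25.152 - 102.39.25.159) does not contain 102.39.25.150
  102.39.25.128/28 (102.39.25.128 - 102.39.25.143) does not contain 102.39.25.150
  102.39.27.128/27 (102.39.27.128 - 102.39.27.159) does not contain 102.39.25.150
  102.39.48.0/20 (102.39.48.0 - 102.39.63.255) does not contain 102.39.25.150
Longest matching prefix is /8 -> interface Vlan30.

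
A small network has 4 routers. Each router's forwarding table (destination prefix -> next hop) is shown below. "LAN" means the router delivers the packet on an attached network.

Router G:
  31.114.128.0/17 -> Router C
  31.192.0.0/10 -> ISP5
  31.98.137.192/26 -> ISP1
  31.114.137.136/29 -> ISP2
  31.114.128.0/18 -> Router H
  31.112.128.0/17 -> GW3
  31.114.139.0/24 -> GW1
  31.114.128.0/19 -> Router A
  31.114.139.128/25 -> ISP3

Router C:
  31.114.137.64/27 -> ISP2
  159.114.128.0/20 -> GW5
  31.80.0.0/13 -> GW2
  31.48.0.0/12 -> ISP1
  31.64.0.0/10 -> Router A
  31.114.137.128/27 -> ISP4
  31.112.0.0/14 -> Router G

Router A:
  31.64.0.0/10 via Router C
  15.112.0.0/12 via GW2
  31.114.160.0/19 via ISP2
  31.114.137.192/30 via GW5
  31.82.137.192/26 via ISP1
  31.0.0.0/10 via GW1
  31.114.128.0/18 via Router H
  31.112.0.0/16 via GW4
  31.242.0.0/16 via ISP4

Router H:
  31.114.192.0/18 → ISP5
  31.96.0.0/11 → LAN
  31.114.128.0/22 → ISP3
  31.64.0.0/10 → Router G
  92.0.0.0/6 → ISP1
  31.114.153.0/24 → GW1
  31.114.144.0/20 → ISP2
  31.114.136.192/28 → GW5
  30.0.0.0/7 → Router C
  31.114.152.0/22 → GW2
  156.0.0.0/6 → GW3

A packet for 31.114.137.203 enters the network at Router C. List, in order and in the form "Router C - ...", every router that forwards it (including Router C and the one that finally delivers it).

At Router C: longest match for 31.114.137.203 is 31.112.0.0/14 -> Router G
At Router G: longest match for 31.114.137.203 is 31.114.128.0/19 -> Router A
At Router A: longest match for 31.114.137.203 is 31.114.128.0/18 -> Router H
At Router H: longest match for 31.114.137.203 is 31.96.0.0/11 -> LAN

Router C - Router G - Router A - Router H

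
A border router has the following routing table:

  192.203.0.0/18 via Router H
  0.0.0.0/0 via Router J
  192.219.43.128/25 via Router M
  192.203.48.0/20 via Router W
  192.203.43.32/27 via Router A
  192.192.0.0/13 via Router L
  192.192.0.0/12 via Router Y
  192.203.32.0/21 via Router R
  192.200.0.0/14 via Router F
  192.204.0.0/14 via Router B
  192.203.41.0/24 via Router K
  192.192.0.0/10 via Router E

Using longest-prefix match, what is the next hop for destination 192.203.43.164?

Router H

Routes whose prefix contains 192.203.43.164:
  0.0.0.0/0 (default, matches everything) -> Router J
  192.192.0.0/10 (192.192.0.0 - 192.255.255.255) -> Router E
  192.192.0.0/12 (192.192.0.0 - 192.207.255.255) -> Router Y
  192.200.0.0/14 (192.200.0.0 - 192.203.255.255) -> Router F
  192.203.0.0/18 (192.203.0.0 - 192.203.63.255) -> Router H
More-specific entries that do NOT match:
  192.203.43.32/27 (192.203.43.32 - 192.203.43.63) does not contain 192.203.43.164
  192.219.43.128/25 (192.219.43.128 - 192.219.43.255) does not contain 192.203.43.164
  192.203.41.0/24 (192.203.41.0 - 192.203.41.255) does not contain 192.203.43.164
  192.203.32.0/21 (192.203.32.0 - 192.203.39.255) does not contain 192.203.43.164
  192.203.48.0/20 (192.203.48.0 - 192.203.63.255) does not contain 192.203.43.164
Longest matching prefix is /18 -> next hop Router H.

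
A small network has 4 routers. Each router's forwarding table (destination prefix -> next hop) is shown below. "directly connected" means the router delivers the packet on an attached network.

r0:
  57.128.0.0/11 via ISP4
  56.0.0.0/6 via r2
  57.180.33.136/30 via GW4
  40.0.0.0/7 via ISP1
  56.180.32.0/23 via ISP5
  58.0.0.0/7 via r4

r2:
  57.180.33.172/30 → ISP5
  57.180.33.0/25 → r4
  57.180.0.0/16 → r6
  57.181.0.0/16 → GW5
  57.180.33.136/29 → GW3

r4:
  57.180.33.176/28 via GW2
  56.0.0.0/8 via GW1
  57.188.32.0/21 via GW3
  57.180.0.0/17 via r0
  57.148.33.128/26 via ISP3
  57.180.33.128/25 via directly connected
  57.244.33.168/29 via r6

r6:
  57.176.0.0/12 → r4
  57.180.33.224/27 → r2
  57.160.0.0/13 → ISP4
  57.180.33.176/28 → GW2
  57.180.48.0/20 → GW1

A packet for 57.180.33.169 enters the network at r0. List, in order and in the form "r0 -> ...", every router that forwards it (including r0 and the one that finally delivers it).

At r0: longest match for 57.180.33.169 is 56.0.0.0/6 -> r2
At r2: longest match for 57.180.33.169 is 57.180.0.0/16 -> r6
At r6: longest match for 57.180.33.169 is 57.176.0.0/12 -> r4
At r4: longest match for 57.180.33.169 is 57.180.33.128/25 -> directly connected

r0 -> r2 -> r6 -> r4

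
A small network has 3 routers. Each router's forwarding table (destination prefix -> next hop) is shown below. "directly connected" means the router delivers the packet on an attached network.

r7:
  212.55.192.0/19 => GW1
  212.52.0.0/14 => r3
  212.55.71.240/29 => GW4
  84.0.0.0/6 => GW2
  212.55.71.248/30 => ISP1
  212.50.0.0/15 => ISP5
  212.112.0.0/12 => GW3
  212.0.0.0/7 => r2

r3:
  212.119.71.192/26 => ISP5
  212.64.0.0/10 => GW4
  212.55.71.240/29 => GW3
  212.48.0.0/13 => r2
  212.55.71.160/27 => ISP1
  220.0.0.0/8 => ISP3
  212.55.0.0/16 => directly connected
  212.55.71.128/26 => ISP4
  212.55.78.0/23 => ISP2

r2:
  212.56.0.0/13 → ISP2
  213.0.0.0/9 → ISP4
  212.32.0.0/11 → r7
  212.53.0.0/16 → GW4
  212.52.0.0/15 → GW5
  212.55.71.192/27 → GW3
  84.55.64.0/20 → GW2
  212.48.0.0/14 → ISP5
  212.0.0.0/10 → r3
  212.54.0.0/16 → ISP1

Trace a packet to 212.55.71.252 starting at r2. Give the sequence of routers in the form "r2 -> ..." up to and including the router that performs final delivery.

At r2: longest match for 212.55.71.252 is 212.32.0.0/11 -> r7
At r7: longest match for 212.55.71.252 is 212.52.0.0/14 -> r3
At r3: longest match for 212.55.71.252 is 212.55.0.0/16 -> directly connected

r2 -> r7 -> r3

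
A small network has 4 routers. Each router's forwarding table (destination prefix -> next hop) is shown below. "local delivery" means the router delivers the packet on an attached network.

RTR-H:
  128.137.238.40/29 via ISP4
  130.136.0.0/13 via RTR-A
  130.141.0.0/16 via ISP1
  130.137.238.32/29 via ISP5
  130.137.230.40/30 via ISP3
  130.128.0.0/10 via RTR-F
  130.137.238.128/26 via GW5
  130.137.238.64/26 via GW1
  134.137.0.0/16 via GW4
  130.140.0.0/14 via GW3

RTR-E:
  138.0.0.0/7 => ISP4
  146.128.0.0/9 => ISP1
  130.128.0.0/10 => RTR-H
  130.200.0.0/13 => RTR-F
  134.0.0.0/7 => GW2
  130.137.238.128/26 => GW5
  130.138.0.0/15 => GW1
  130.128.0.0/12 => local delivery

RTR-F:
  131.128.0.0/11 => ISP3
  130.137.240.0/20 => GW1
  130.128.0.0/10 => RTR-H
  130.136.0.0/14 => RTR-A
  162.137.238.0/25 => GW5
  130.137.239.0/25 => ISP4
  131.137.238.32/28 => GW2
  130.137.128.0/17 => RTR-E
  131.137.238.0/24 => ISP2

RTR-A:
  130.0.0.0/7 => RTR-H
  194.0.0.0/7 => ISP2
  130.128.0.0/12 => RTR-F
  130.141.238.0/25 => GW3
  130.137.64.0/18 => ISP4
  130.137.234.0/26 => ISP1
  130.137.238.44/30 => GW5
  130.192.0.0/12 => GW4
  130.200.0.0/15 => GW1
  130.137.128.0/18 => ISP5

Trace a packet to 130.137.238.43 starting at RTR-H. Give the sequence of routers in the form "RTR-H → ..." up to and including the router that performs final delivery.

At RTR-H: longest match for 130.137.238.43 is 130.136.0.0/13 -> RTR-A
At RTR-A: longest match for 130.137.238.43 is 130.128.0.0/12 -> RTR-F
At RTR-F: longest match for 130.137.238.43 is 130.137.128.0/17 -> RTR-E
At RTR-E: longest match for 130.137.238.43 is 130.128.0.0/12 -> local delivery

RTR-H → RTR-A → RTR-F → RTR-E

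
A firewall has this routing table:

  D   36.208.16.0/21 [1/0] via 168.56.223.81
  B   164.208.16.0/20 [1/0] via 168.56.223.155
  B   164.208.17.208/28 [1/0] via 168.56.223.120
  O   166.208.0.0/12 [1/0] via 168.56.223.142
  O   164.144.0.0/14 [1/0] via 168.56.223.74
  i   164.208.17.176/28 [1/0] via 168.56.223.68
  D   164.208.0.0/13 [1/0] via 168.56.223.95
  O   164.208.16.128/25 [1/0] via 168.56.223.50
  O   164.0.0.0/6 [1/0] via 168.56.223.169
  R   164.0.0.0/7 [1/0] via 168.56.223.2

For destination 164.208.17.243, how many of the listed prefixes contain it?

4

Prefixes containing 164.208.17.243:
  164.0.0.0/6 (164.0.0.0 - 167.255.255.255)
  164.0.0.0/7 (164.0.0.0 - 165.255.255.255)
  164.208.0.0/13 (164.208.0.0 - 164.215.255.255)
  164.208.16.0/20 (164.208.16.0 - 164.208.31.255)
Total matching entries: 4.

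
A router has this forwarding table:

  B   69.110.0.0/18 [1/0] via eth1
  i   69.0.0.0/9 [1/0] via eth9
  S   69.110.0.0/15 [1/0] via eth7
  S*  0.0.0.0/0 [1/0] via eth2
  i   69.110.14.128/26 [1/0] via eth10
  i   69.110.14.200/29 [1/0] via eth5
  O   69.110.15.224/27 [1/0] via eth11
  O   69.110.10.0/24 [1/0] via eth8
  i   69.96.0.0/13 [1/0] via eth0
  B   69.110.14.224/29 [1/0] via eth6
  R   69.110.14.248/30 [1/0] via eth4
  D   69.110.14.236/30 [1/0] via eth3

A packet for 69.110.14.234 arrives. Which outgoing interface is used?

eth1

Routes whose prefix contains 69.110.14.234:
  0.0.0.0/0 (default, matches everything) -> eth2
  69.0.0.0/9 (69.0.0.0 - 69.127.255.255) -> eth9
  69.110.0.0/15 (69.110.0.0 - 69.111.255.255) -> eth7
  69.110.0.0/18 (69.110.0.0 - 69.110.63.255) -> eth1
More-specific entries that do NOT match:
  69.110.14.248/30 (69.110.14.248 - 69.110.14.251) does not contain 69.110.14.234
  69.110.14.236/30 (69.110.14.236 - 69.110.14.239) does not contain 69.110.14.234
  69.110.14.200/29 (69.110.14.200 - 69.110.14.207) does not contain 69.110.14.234
  69.110.14.224/29 (69.110.14.224 - 69.110.14.231) does not contain 69.110.14.234
  69.110.15.224/27 (69.110.15.224 - 69.110.15.255) does not contain 69.110.14.234
  69.110.14.128/26 (69.110.14.128 - 69.110.14.191) does not contain 69.110.14.234
  69.110.10.0/24 (69.110.10.0 - 69.110.10.255) does not contain 69.110.14.234
Longest matching prefix is /18 -> interface eth1.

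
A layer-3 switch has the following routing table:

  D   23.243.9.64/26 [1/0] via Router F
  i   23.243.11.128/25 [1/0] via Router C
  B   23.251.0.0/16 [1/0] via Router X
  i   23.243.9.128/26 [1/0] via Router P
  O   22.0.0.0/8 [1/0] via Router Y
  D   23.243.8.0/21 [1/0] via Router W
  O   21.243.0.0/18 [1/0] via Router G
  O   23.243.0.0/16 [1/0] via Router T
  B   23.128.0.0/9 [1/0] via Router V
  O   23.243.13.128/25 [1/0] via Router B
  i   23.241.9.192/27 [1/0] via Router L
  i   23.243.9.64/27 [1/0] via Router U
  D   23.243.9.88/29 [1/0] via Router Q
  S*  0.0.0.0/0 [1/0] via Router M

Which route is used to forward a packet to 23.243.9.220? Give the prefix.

23.243.8.0/21

Entries matching 23.243.9.220:
  0.0.0.0/0 (default, matches everything)
  23.128.0.0/9 (23.128.0.0 - 23.255.255.255)
  23.243.0.0/16 (23.243.0.0 - 23.243.255.255)
  23.243.8.0/21 (23.243.8.0 - 23.243.15.255)
Most specific is 23.243.8.0/21.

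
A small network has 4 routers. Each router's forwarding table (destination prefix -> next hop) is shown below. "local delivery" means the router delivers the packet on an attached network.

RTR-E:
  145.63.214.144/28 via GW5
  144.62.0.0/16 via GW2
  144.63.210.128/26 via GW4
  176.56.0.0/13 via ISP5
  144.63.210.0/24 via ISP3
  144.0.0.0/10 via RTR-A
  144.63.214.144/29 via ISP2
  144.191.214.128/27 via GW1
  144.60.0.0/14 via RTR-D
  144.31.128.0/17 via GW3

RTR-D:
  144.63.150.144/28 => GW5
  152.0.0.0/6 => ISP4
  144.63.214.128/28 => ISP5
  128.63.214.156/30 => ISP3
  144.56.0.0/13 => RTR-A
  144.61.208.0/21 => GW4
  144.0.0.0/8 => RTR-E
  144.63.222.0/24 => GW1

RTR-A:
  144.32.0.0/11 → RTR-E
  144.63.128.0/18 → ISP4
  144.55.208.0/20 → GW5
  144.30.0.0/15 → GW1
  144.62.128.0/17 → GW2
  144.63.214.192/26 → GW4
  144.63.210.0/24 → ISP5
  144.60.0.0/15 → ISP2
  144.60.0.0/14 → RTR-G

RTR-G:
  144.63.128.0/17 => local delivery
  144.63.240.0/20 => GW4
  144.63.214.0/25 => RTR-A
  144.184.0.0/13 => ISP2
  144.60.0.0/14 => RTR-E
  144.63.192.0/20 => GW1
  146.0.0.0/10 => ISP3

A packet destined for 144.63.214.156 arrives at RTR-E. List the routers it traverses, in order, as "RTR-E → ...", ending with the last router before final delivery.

RTR-E → RTR-D → RTR-A → RTR-G

At RTR-E: longest match for 144.63.214.156 is 144.60.0.0/14 -> RTR-D
At RTR-D: longest match for 144.63.214.156 is 144.56.0.0/13 -> RTR-A
At RTR-A: longest match for 144.63.214.156 is 144.60.0.0/14 -> RTR-G
At RTR-G: longest match for 144.63.214.156 is 144.63.128.0/17 -> local delivery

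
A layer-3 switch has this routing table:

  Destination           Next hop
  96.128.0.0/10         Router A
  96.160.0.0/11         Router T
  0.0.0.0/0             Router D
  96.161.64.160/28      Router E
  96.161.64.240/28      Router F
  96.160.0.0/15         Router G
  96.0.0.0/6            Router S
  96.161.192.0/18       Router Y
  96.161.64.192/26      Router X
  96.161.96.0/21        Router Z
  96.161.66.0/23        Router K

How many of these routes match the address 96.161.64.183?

5

Prefixes containing 96.161.64.183:
  0.0.0.0/0 (default, matches everything)
  96.0.0.0/6 (96.0.0.0 - 99.255.255.255)
  96.128.0.0/10 (96.128.0.0 - 96.191.255.255)
  96.160.0.0/11 (96.160.0.0 - 96.191.255.255)
  96.160.0.0/15 (96.160.0.0 - 96.161.255.255)
Total matching entries: 5.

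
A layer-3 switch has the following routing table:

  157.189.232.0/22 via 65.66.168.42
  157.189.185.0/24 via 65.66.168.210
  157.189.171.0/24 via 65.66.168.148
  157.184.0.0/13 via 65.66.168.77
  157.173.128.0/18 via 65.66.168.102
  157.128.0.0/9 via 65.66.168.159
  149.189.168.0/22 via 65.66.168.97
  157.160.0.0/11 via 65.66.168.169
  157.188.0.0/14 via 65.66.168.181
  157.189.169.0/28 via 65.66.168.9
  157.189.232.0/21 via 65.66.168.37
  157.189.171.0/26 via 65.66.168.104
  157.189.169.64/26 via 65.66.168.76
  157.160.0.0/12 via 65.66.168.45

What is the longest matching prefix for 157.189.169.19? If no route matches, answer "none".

157.188.0.0/14

Entries matching 157.189.169.19:
  157.128.0.0/9 (157.128.0.0 - 157.255.255.255)
  157.160.0.0/11 (157.160.0.0 - 157.191.255.255)
  157.184.0.0/13 (157.184.0.0 - 157.191.255.255)
  157.188.0.0/14 (157.188.0.0 - 157.191.255.255)
Most specific is 157.188.0.0/14.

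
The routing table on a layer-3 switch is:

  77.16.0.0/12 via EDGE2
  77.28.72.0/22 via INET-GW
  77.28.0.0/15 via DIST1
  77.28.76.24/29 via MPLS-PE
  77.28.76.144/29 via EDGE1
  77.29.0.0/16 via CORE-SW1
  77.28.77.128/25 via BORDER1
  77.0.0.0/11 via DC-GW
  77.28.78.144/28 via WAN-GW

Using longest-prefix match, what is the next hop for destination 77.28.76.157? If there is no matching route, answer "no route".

Routes whose prefix contains 77.28.76.157:
  77.0.0.0/11 (77.0.0.0 - 77.31.255.255) -> DC-GW
  77.16.0.0/12 (77.16.0.0 - 77.31.255.255) -> EDGE2
  77.28.0.0/15 (77.28.0.0 - 77.29.255.255) -> DIST1
More-specific entries that do NOT match:
  77.28.76.24/29 (77.28.76.24 - 77.28.76.31) does not contain 77.28.76.157
  77.28.76.144/29 (77.28.76.144 - 77.28.76.151) does not contain 77.28.76.157
  77.28.78.144/28 (77.28.78.144 - 77.28.78.159) does not contain 77.28.76.157
  77.28.77.128/25 (77.28.77.128 - 77.28.77.255) does not contain 77.28.76.157
  77.28.72.0/22 (77.28.72.0 - 77.28.75.255) does not contain 77.28.76.157
  77.29.0.0/16 (77.29.0.0 - 77.29.255.255) does not contain 77.28.76.157
Longest matching prefix is /15 -> next hop DIST1.

DIST1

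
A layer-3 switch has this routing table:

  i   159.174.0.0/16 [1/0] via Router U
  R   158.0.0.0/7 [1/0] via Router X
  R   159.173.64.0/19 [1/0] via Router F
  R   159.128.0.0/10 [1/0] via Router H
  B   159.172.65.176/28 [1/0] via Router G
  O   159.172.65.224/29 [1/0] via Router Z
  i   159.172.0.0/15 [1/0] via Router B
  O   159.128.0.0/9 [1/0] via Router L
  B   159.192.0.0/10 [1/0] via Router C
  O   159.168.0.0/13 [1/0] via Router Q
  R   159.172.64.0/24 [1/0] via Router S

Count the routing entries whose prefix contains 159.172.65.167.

5

Prefixes containing 159.172.65.167:
  158.0.0.0/7 (158.0.0.0 - 159.255.255.255)
  159.128.0.0/9 (159.128.0.0 - 159.255.255.255)
  159.128.0.0/10 (159.128.0.0 - 159.191.255.255)
  159.168.0.0/13 (159.168.0.0 - 159.175.255.255)
  159.172.0.0/15 (159.172.0.0 - 159.173.255.255)
Total matching entries: 5.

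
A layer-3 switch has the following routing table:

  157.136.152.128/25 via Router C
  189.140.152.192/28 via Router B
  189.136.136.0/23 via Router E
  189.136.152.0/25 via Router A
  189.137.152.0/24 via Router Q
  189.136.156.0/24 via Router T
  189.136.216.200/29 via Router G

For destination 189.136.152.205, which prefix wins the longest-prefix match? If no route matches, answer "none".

none

189.136.152.205 is outside every listed prefix and there is no default route.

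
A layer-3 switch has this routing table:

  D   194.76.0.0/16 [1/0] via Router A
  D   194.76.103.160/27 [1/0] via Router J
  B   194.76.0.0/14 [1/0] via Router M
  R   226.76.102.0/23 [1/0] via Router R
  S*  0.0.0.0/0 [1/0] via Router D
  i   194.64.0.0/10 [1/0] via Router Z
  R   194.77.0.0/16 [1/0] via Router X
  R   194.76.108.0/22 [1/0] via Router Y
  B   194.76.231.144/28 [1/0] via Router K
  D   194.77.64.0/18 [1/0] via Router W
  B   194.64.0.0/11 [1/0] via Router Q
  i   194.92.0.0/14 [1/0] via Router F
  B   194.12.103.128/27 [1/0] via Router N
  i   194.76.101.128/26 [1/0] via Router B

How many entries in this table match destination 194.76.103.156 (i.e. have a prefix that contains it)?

Prefixes containing 194.76.103.156:
  0.0.0.0/0 (default, matches everything)
  194.64.0.0/10 (194.64.0.0 - 194.127.255.255)
  194.64.0.0/11 (194.64.0.0 - 194.95.255.255)
  194.76.0.0/14 (194.76.0.0 - 194.79.255.255)
  194.76.0.0/16 (194.76.0.0 - 194.76.255.255)
Total matching entries: 5.

5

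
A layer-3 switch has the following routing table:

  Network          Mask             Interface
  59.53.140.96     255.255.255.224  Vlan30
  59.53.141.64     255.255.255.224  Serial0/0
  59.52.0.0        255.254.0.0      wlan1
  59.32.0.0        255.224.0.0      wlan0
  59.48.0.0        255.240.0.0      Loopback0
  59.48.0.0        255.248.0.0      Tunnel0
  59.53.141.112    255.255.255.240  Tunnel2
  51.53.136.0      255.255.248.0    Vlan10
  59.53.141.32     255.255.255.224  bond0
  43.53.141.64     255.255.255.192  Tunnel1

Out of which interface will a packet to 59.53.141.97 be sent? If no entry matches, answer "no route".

wlan1

Routes whose prefix contains 59.53.141.97:
  59.32.0.0/11 (59.32.0.0 - 59.63.255.255) -> wlan0
  59.48.0.0/12 (59.48.0.0 - 59.63.255.255) -> Loopback0
  59.48.0.0/13 (59.48.0.0 - 59.55.255.255) -> Tunnel0
  59.52.0.0/15 (59.52.0.0 - 59.53.255.255) -> wlan1
More-specific entries that do NOT match:
  59.53.141.112/28 (59.53.141.112 - 59.53.141.127) does not contain 59.53.141.97
  59.53.140.96/27 (59.53.140.96 - 59.53.140.127) does not contain 59.53.141.97
  59.53.141.64/27 (59.53.141.64 - 59.53.141.95) does not contain 59.53.141.97
  59.53.141.32/27 (59.53.141.32 - 59.53.141.63) does not contain 59.53.141.97
  43.53.141.64/26 (43.53.141.64 - 43.53.141.127) does not contain 59.53.141.97
  51.53.136.0/21 (51.53.136.0 - 51.53.143.255) does not contain 59.53.141.97
Longest matching prefix is /15 -> interface wlan1.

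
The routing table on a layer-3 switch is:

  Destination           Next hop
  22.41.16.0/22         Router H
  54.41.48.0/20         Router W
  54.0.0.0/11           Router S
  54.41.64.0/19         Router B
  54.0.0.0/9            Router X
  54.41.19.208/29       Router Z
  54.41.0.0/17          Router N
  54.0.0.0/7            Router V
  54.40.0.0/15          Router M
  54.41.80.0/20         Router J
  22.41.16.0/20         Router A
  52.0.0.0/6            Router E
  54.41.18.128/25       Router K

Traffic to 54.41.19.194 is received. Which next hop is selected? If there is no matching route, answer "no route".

Router N

Routes whose prefix contains 54.41.19.194:
  52.0.0.0/6 (52.0.0.0 - 55.255.255.255) -> Router E
  54.0.0.0/7 (54.0.0.0 - 55.255.255.255) -> Router V
  54.0.0.0/9 (54.0.0.0 - 54.127.255.255) -> Router X
  54.40.0.0/15 (54.40.0.0 - 54.41.255.255) -> Router M
  54.41.0.0/17 (54.41.0.0 - 54.41.127.255) -> Router N
More-specific entries that do NOT match:
  54.41.19.208/29 (54.41.19.208 - 54.41.19.215) does not contain 54.41.19.194
  54.41.18.128/25 (54.41.18.128 - 54.41.18.255) does not contain 54.41.19.194
  22.41.16.0/22 (22.41.16.0 - 22.41.19.255) does not contain 54.41.19.194
  54.41.48.0/20 (54.41.48.0 - 54.41.63.255) does not contain 54.41.19.194
  54.41.80.0/20 (54.41.80.0 - 54.41.95.255) does not contain 54.41.19.194
  22.41.16.0/20 (22.41.16.0 - 22.41.31.255) does not contain 54.41.19.194
  54.41.64.0/19 (54.41.64.0 - 54.41.95.255) does not contain 54.41.19.194
Longest matching prefix is /17 -> next hop Router N.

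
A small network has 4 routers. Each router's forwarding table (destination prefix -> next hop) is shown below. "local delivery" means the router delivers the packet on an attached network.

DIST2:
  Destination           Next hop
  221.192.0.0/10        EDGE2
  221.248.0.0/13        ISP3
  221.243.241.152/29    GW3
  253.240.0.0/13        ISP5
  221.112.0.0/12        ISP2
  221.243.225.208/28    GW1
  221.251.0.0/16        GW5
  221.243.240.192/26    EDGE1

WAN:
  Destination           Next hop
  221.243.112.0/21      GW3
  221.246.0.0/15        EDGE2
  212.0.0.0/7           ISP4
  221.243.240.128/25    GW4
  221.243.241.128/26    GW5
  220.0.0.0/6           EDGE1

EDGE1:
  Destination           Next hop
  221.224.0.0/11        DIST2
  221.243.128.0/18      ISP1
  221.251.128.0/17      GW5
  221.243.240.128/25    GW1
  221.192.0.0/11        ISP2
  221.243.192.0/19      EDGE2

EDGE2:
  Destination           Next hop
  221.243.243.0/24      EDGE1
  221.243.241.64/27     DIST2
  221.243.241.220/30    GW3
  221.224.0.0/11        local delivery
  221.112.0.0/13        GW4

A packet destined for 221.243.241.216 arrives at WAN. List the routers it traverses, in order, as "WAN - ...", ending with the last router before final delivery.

At WAN: longest match for 221.243.241.216 is 220.0.0.0/6 -> EDGE1
At EDGE1: longest match for 221.243.241.216 is 221.224.0.0/11 -> DIST2
At DIST2: longest match for 221.243.241.216 is 221.192.0.0/10 -> EDGE2
At EDGE2: longest match for 221.243.241.216 is 221.224.0.0/11 -> local delivery

WAN - EDGE1 - DIST2 - EDGE2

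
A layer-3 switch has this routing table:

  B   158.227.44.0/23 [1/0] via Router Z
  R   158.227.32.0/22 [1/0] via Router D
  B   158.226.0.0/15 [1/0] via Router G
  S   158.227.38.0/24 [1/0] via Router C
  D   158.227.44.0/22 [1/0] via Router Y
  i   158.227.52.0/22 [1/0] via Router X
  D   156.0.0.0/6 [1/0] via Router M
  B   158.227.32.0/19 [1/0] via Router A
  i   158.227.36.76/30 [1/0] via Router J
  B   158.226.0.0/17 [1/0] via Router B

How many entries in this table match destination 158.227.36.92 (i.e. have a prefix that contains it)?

Prefixes containing 158.227.36.92:
  156.0.0.0/6 (156.0.0.0 - 159.255.255.255)
  158.226.0.0/15 (158.226.0.0 - 158.227.255.255)
  158.227.32.0/19 (158.227.32.0 - 158.227.63.255)
Total matching entries: 3.

3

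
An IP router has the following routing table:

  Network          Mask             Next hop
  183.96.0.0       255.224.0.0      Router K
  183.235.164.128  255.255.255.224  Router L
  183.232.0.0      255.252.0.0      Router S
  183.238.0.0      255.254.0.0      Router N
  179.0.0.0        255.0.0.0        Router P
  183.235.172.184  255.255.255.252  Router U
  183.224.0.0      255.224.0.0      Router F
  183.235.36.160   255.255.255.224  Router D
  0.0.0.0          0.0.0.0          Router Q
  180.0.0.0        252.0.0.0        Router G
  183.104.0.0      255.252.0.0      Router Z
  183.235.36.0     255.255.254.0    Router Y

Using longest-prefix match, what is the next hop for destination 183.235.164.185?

Router S

Routes whose prefix contains 183.235.164.185:
  0.0.0.0/0 (default, matches everything) -> Router Q
  180.0.0.0/6 (180.0.0.0 - 183.255.255.255) -> Router G
  183.224.0.0/11 (183.224.0.0 - 183.255.255.255) -> Router F
  183.232.0.0/14 (183.232.0.0 - 183.235.255.255) -> Router S
More-specific entries that do NOT match:
  183.235.172.184/30 (183.235.172.184 - 183.235.172.187) does not contain 183.235.164.185
  183.235.164.128/27 (183.235.164.128 - 183.235.164.159) does not contain 183.235.164.185
  183.235.36.160/27 (183.235.36.160 - 183.235.36.191) does not contain 183.235.164.185
  183.235.36.0/23 (183.235.36.0 - 183.235.37.255) does not contain 183.235.164.185
  183.238.0.0/15 (183.238.0.0 - 183.239.255.255) does not contain 183.235.164.185
Longest matching prefix is /14 -> next hop Router S.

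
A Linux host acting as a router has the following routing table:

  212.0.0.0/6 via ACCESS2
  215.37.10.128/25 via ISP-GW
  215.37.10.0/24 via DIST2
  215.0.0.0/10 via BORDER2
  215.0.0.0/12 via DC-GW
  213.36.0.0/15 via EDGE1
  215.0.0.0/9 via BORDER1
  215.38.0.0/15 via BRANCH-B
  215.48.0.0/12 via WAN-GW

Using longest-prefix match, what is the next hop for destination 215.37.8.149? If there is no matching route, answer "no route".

BORDER2

Routes whose prefix contains 215.37.8.149:
  212.0.0.0/6 (212.0.0.0 - 215.255.255.255) -> ACCESS2
  215.0.0.0/9 (215.0.0.0 - 215.127.255.255) -> BORDER1
  215.0.0.0/10 (215.0.0.0 - 215.63.255.255) -> BORDER2
More-specific entries that do NOT match:
  215.37.10.128/25 (215.37.10.128 - 215.37.10.255) does not contain 215.37.8.149
  215.37.10.0/24 (215.37.10.0 - 215.37.10.255) does not contain 215.37.8.149
  213.36.0.0/15 (213.36.0.0 - 213.37.255.255) does not contain 215.37.8.149
  215.38.0.0/15 (215.38.0.0 - 215.39.255.255) does not contain 215.37.8.149
  215.0.0.0/12 (215.0.0.0 - 215.15.255.255) does not contain 215.37.8.149
  215.48.0.0/12 (215.48.0.0 - 215.63.255.255) does not contain 215.37.8.149
Longest matching prefix is /10 -> next hop BORDER2.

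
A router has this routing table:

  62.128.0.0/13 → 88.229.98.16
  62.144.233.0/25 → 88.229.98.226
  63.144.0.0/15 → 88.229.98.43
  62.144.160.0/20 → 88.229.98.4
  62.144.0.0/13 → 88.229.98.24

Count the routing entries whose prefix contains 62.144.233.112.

Prefixes containing 62.144.233.112:
  62.144.0.0/13 (62.144.0.0 - 62.151.255.255)
  62.144.233.0/25 (62.144.233.0 - 62.144.233.127)
Total matching entries: 2.

2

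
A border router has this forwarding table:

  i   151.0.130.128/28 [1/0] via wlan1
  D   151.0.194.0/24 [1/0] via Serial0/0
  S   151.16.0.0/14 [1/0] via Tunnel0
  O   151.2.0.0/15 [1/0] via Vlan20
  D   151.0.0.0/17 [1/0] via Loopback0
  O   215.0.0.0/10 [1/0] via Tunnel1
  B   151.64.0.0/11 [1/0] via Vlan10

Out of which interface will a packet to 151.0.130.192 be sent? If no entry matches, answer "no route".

no route

No entry's prefix contains 151.0.130.192; there is no default route.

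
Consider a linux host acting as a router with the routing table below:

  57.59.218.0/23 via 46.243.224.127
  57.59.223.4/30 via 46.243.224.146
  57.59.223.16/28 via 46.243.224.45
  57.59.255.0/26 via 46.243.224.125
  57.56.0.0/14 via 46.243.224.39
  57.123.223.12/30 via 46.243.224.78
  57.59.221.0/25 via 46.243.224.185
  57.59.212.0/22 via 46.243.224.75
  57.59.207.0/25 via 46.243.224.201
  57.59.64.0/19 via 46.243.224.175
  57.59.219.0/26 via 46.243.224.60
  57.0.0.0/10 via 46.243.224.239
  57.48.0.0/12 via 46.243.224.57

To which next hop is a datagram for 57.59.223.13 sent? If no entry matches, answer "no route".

46.243.224.39

Routes whose prefix contains 57.59.223.13:
  57.0.0.0/10 (57.0.0.0 - 57.63.255.255) -> 46.243.224.239
  57.48.0.0/12 (57.48.0.0 - 57.63.255.255) -> 46.243.224.57
  57.56.0.0/14 (57.56.0.0 - 57.59.255.255) -> 46.243.224.39
More-specific entries that do NOT match:
  57.59.223.4/30 (57.59.223.4 - 57.59.223.7) does not contain 57.59.223.13
  57.123.223.12/30 (57.123.223.12 - 57.123.223.15) does not contain 57.59.223.13
  57.59.223.16/28 (57.59.223.16 - 57.59.223.31) does not contain 57.59.223.13
  57.59.255.0/26 (57.59.255.0 - 57.59.255.63) does not contain 57.59.223.13
  57.59.219.0/26 (57.59.219.0 - 57.59.219.63) does not contain 57.59.223.13
  57.59.221.0/25 (57.59.221.0 - 57.59.221.127) does not contain 57.59.223.13
  57.59.207.0/25 (57.59.207.0 - 57.59.207.127) does not contain 57.59.223.13
  57.59.218.0/23 (57.59.218.0 - 57.59.219.255) does not contain 57.59.223.13
  57.59.212.0/22 (57.59.212.0 - 57.59.215.255) does not contain 57.59.223.13
  57.59.64.0/19 (57.59.64.0 - 57.59.95.255) does not contain 57.59.223.13
Longest matching prefix is /14 -> next hop 46.243.224.39.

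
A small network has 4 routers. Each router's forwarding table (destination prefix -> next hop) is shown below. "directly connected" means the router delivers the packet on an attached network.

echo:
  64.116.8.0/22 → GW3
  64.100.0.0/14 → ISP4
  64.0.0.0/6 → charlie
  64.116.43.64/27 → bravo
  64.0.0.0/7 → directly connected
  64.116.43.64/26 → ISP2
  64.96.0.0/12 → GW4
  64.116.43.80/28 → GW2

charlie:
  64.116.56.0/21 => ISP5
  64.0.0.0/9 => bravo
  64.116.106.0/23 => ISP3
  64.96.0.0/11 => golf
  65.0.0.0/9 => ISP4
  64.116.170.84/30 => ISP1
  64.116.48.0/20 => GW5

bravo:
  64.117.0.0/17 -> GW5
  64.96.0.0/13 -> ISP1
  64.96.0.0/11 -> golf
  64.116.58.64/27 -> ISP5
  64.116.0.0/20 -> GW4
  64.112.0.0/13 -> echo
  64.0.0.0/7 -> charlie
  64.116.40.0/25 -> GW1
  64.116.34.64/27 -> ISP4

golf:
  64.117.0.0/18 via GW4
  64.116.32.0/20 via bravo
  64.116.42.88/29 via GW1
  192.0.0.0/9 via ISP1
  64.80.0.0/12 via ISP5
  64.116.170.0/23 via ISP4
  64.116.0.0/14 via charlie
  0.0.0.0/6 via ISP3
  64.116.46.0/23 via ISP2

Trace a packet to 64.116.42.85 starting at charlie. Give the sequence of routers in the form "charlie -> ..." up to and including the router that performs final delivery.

At charlie: longest match for 64.116.42.85 is 64.96.0.0/11 -> golf
At golf: longest match for 64.116.42.85 is 64.116.32.0/20 -> bravo
At bravo: longest match for 64.116.42.85 is 64.112.0.0/13 -> echo
At echo: longest match for 64.116.42.85 is 64.0.0.0/7 -> directly connected

charlie -> golf -> bravo -> echo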